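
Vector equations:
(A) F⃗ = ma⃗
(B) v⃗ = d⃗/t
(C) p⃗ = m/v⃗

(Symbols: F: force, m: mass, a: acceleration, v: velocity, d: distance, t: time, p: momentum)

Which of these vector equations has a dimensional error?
(C) p⃗ = m/v⃗

(A) F⃗ = ma⃗: LHS [L M T^-2], RHS [L M T^-2] ✓ — Force and acceleration are vectors, mass is a scalar
(B) v⃗ = d⃗/t: LHS [L T^-1], RHS [L T^-1] ✓ — displacement (vector) divided by time (scalar)
(C) p⃗ = m/v⃗: LHS [L M T^-1], RHS [L^-1 M T] ✗ — momentum is mass times velocity; should be mv⃗ (and division by a vector is undefined)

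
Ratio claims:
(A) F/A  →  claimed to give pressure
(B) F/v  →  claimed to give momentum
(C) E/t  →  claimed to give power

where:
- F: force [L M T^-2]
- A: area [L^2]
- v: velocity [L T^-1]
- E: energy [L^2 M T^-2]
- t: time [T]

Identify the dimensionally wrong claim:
(B) F/v does not give momentum

(A) F/A: [L^-1 M T^-2] = pressure [L^-1 M T^-2] ✓
(B) F/v: [M T^-1] ≠ momentum [L M T^-1] ✗
(C) E/t: [L^2 M T^-3] = power [L^2 M T^-3] ✓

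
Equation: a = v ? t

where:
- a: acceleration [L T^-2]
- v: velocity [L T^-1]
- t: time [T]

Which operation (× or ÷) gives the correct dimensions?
division (÷): a = v ÷ t

a [L T^-2]; v [L T^-1]; t [T].
v × t → [L] ✗
v ÷ t → [L T^-2] ✓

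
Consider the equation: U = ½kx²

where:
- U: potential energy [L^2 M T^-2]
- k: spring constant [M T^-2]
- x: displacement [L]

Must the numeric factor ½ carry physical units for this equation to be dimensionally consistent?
No

U has dimensions [L^2 M T^-2] and kx² already has dimensions [L^2 M T^-2], so the equation balances without ½ contributing any dimensions. ½ is a pure (dimensionless) number; changing or removing it would not affect dimensional consistency.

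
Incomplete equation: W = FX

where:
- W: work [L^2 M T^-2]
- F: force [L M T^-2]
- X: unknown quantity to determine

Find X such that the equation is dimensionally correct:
X = d (distance), dimensions [L]

W has dimensions [L^2 M T^-2]; the rest of the RHS (F) has dimensions [L M T^-2].
So X must have dimensions [L] — X = d (distance).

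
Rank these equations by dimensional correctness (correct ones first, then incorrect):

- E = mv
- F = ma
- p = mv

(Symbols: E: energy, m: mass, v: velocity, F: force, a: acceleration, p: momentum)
Dimensionally correct: F = ma, p = mv
Dimensionally incorrect: E = mv
Ordered (correct first, then incorrect): F = ma, p = mv, E = mv

- E = mv: LHS [L^2 M T^-2], RHS [L M T^-1] → incorrect ✗
- F = ma: LHS [L M T^-2], RHS [L M T^-2] → correct ✓
- p = mv: LHS [L M T^-1], RHS [L M T^-1] → correct ✓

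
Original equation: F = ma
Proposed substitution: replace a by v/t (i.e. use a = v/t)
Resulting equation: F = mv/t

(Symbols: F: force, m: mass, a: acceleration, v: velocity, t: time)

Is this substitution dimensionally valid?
Yes

[a] = [L T^-2] and [v/t] = [L T^-2]. These match, so the substitution replaces a quantity by one of the same dimensions and the result F = mv/t has LHS [L M T^-2] vs RHS [L M T^-2] — still consistent.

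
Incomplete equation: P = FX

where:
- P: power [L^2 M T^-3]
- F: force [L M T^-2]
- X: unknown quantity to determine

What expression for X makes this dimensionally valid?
X = v (velocity), dimensions [L T^-1]

P has dimensions [L^2 M T^-3]; the rest of the RHS (F) has dimensions [L M T^-2].
So X must have dimensions [L T^-1] — X = v (velocity).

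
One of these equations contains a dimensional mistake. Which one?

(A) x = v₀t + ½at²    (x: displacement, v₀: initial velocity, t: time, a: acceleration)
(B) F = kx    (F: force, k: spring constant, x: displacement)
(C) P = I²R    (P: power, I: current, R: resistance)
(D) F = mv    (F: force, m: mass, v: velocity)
(D) F = mv

The equation (D) F = mv is dimensionally incorrect.

LHS (F): [L M T^-2]
RHS (mv): [L M T^-1] ✗

The dimensions do not match. The other three equations balance.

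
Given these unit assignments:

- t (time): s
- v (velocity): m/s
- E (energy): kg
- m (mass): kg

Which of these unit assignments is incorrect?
E

The variable E (energy) should have units J, not kg.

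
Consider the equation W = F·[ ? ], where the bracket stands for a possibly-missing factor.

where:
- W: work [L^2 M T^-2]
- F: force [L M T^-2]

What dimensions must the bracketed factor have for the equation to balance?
[L] — length (e.g. a distance d)

W has dimensions [L^2 M T^-2]; F has dimensions [L M T^-2].
The bracketed factor must supply [L^2 M T^-2] / [L M T^-2] = [L].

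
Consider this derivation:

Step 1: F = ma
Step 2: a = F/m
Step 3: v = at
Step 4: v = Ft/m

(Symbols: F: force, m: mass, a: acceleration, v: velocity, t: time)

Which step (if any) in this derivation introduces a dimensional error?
No step introduces an error — all steps are dimensionally consistent.

Step 1: F = ma → LHS [L M T^-2], RHS [L M T^-2] ✓
Step 2: a = F/m → LHS [L T^-2], RHS [L T^-2] ✓
Step 3: v = at → LHS [L T^-1], RHS [L T^-1] ✓
Step 4: v = Ft/m → LHS [L T^-1], RHS [L T^-1] ✓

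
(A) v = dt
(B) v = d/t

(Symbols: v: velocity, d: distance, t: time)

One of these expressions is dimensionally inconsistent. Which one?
(A)

(A) v = dt: LHS [L T^-1], RHS [L T] ✗
(B) v = d/t: LHS [L T^-1], RHS [L T^-1] ✓

Expression (A) v = dt is dimensionally incorrect.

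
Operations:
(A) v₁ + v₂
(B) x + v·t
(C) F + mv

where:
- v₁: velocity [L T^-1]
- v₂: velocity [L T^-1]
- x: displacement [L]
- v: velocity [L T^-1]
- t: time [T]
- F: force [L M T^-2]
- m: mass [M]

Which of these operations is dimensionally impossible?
(C) F + mv

(A) v₁ + v₂: v₁ [L T^-1] and v₂ [L T^-1] — same dimensions ✓
(B) x + v·t: x [L] and v·t [L] — same dimensions ✓
(C) F + mv: F [L M T^-2] and mv [L M T^-1] — different dimensions cannot be added/subtracted ✗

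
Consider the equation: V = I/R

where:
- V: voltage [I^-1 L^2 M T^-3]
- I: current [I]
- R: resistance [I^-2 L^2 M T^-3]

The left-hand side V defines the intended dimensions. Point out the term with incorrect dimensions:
The right-hand side term I/R

V has dimensions [I^-1 L^2 M T^-3], but I/R has dimensions [I^3 L^-2 M^-1 T^3], so the term I/R is dimensionally wrong for V.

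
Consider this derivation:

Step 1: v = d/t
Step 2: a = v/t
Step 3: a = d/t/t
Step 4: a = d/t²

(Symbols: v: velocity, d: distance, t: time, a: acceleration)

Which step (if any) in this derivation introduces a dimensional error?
No step introduces an error — all steps are dimensionally consistent.

Step 1: v = d/t → LHS [L T^-1], RHS [L T^-1] ✓
Step 2: a = v/t → LHS [L T^-2], RHS [L T^-2] ✓
Step 3: a = d/t/t → LHS [L T^-2], RHS [L T^-2] ✓
Step 4: a = d/t² → LHS [L T^-2], RHS [L T^-2] ✓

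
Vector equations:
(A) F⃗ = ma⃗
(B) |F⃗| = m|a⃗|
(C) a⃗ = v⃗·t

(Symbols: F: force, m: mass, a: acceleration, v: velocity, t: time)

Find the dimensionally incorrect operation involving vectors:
(C) a⃗ = v⃗·t

(A) F⃗ = ma⃗: LHS [L M T^-2], RHS [L M T^-2] ✓ — Force and acceleration are vectors, mass is a scalar
(B) |F⃗| = m|a⃗|: LHS [L M T^-2], RHS [L M T^-2] ✓ — magnitudes of vectors are scalars
(C) a⃗ = v⃗·t: LHS [L T^-2], RHS [L] ✗ — acceleration is velocity per time; should be v⃗/t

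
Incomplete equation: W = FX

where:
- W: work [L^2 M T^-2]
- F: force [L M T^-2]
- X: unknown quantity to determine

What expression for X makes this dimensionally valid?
X = d (distance), dimensions [L]

W has dimensions [L^2 M T^-2]; the rest of the RHS (F) has dimensions [L M T^-2].
So X must have dimensions [L] — X = d (distance).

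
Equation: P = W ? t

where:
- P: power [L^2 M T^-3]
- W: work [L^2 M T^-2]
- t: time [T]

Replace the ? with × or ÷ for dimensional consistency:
division (÷): P = W ÷ t

P [L^2 M T^-3]; W [L^2 M T^-2]; t [T].
W × t → [L^2 M T^-1] ✗
W ÷ t → [L^2 M T^-3] ✓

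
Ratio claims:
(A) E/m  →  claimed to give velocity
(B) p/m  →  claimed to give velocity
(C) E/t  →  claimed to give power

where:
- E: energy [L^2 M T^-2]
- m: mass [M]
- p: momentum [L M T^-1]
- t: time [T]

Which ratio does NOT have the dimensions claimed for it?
(A) E/m does not give velocity

(A) E/m: [L^2 T^-2] ≠ velocity [L T^-1] ✗
(B) p/m: [L T^-1] = velocity [L T^-1] ✓
(C) E/t: [L^2 M T^-3] = power [L^2 M T^-3] ✓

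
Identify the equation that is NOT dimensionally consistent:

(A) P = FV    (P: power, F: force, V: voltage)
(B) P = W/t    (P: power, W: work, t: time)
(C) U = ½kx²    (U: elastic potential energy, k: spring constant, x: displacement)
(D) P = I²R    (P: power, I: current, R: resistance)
(A) P = FV

The equation (A) P = FV is dimensionally incorrect.

LHS (P): [L^2 M T^-3]
RHS (FV): [I^-1 L^3 M^2 T^-5] ✗

The dimensions do not match. The other three equations balance.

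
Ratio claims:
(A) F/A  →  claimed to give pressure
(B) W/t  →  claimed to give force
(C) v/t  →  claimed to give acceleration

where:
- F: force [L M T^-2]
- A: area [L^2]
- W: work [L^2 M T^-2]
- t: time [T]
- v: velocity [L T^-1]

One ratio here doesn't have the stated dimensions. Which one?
(B) W/t does not give force

(A) F/A: [L^-1 M T^-2] = pressure [L^-1 M T^-2] ✓
(B) W/t: [L^2 M T^-3] ≠ force [L M T^-2] ✗
(C) v/t: [L T^-2] = acceleration [L T^-2] ✓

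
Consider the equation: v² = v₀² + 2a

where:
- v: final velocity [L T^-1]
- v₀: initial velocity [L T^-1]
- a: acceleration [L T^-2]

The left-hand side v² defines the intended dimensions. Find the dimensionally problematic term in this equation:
The term 2a

Checking each RHS term against the LHS:
- v₀²: [L^2 T^-2] — matches v² [L^2 T^-2] ✓
- 2a: [L T^-2] — does NOT match v² [L^2 T^-2] ✗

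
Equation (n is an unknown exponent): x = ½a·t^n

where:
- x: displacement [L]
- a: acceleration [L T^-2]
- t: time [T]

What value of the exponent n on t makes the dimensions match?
n = 2

x has dimensions [L]; t has dimensions [T].
The rest of the RHS has dimensions [L T^-2], so t^n must supply [T^2].
With n = 2: ½a·t^2 has dimensions [L], matching the LHS ✓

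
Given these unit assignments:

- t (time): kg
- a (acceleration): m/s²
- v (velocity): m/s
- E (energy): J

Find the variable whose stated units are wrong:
t

The variable t (time) should have units s, not kg.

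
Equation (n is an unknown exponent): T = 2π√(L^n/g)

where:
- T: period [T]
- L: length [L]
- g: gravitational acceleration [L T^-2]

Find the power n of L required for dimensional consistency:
n = 1

T has dimensions [T]; L has dimensions [L].
With n = 1: 2π√(L^1/g) has dimensions [T], matching the LHS ✓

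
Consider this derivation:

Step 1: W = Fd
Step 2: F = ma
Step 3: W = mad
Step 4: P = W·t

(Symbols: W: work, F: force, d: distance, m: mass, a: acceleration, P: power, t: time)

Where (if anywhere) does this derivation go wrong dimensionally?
Step 4

Step 1: W = Fd → LHS [L^2 M T^-2], RHS [L^2 M T^-2] ✓
Step 2: F = ma → LHS [L M T^-2], RHS [L M T^-2] ✓
Step 3: W = mad → LHS [L^2 M T^-2], RHS [L^2 M T^-2] ✓
Step 4: P = W·t → LHS [L^2 M T^-3], RHS [L^2 M T^-1] ✗

The first dimensional inconsistency appears in step 4: P = W·t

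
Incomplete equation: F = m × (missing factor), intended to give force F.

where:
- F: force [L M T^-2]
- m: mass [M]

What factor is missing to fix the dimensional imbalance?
a (acceleration), dimensions [L T^-2]

F has dimensions [L M T^-2] and m has dimensions [M].
The missing factor must have dimensions [L M T^-2] / [M] = [L T^-2], i.e. acceleration (a).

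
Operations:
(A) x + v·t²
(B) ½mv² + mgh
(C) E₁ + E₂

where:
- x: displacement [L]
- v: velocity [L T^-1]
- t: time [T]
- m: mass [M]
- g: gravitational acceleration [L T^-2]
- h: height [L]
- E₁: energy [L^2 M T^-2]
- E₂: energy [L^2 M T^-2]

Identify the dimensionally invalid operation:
(A) x + v·t²

(A) x + v·t²: x [L] and v·t² [L T] — different dimensions cannot be added/subtracted ✗
(B) ½mv² + mgh: ½mv² [L^2 M T^-2] and mgh [L^2 M T^-2] — same dimensions ✓
(C) E₁ + E₂: E₁ [L^2 M T^-2] and E₂ [L^2 M T^-2] — same dimensions ✓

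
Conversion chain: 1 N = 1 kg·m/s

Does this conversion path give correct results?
The chain is incorrect (it contains an error).

Incorrect: Newton is kg·m/s², not kg·m/s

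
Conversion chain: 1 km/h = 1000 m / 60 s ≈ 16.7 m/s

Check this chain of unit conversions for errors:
The chain is incorrect (it contains an error).

Incorrect: 1 h = 3600 s, not 60 s (1 km/h ≈ 0.278 m/s)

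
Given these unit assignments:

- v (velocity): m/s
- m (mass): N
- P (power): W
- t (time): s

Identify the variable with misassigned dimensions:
m

The variable m (mass) should have units kg, not N.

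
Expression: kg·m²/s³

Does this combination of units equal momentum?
No

The expression kg·m²/s³ has dimensions [L^2 M T^-3], but momentum has dimensions [L M T^-1].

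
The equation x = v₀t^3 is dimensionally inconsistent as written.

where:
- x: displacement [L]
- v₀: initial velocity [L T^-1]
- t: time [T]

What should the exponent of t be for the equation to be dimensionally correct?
The exponent of t should be 1: x = v₀t

The LHS x has dimensions [L]; t has dimensions [T].
As written, the RHS v₀t^3 (exponent 3 on t) has dimensions [L T^2], which does not match.
With exponent 1, the RHS v₀t has dimensions [L], matching the LHS.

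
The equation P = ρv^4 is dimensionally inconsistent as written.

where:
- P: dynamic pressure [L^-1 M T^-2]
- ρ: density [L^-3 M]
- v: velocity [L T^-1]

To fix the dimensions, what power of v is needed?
The exponent of v should be 2: P = ρv^2

The LHS P has dimensions [L^-1 M T^-2]; v has dimensions [L T^-1].
As written, the RHS ρv^4 (exponent 4 on v) has dimensions [L M T^-4], which does not match.
With exponent 2, the RHS ρv^2 has dimensions [L^-1 M T^-2], matching the LHS.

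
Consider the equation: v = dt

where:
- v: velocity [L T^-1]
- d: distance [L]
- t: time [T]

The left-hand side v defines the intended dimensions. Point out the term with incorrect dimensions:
The right-hand side term dt

v has dimensions [L T^-1], but dt has dimensions [L T], so the term dt is dimensionally wrong for v.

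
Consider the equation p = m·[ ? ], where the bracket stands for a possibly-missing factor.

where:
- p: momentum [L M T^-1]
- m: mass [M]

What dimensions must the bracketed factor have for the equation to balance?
[L T^-1] — velocity (e.g. v)

p has dimensions [L M T^-1]; m has dimensions [M].
The bracketed factor must supply [L M T^-1] / [M] = [L T^-1].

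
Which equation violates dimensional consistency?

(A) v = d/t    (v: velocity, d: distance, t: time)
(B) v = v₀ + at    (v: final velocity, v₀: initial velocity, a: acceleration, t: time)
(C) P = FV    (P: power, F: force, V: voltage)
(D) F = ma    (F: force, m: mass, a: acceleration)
(C) P = FV

The equation (C) P = FV is dimensionally incorrect.

LHS (P): [L^2 M T^-3]
RHS (FV): [I^-1 L^3 M^2 T^-5] ✗

The dimensions do not match. The other three equations balance.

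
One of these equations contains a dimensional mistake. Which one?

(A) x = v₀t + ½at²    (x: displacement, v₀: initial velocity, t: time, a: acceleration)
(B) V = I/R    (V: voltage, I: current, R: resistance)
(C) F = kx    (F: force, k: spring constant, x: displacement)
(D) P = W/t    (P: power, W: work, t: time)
(B) V = I/R

The equation (B) V = I/R is dimensionally incorrect.

LHS (V): [I^-1 L^2 M T^-3]
RHS (I/R): [I^3 L^-2 M^-1 T^3] ✗

The dimensions do not match. The other three equations balance.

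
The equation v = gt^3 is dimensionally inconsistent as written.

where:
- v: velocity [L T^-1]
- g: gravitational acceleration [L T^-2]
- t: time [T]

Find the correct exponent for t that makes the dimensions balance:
The exponent of t should be 1: v = gt

The LHS v has dimensions [L T^-1]; t has dimensions [T].
As written, the RHS gt^3 (exponent 3 on t) has dimensions [L T], which does not match.
With exponent 1, the RHS gt has dimensions [L T^-1], matching the LHS.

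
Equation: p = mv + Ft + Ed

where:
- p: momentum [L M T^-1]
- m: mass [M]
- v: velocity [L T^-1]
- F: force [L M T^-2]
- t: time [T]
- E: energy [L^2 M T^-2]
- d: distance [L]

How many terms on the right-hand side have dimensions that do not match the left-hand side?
1

LHS p: [L M T^-1]
- mv: [L M T^-1] ✓
- Ft: [L M T^-1] ✓
- Ed: [L^3 M T^-2] ✗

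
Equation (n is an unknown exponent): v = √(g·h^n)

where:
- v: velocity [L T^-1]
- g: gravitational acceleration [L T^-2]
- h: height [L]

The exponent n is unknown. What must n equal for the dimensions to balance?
n = 1

v has dimensions [L T^-1]; h has dimensions [L].
With n = 1: √(g·h^1) has dimensions [L T^-1], matching the LHS ✓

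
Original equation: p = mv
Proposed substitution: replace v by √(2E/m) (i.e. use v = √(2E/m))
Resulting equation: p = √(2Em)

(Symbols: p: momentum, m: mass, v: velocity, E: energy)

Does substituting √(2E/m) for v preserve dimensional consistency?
Yes

[v] = [L T^-1] and [√(2E/m)] = [L T^-1]. These match, so the substitution replaces a quantity by one of the same dimensions and the result p = √(2Em) has LHS [L M T^-1] vs RHS [L M T^-1] — still consistent.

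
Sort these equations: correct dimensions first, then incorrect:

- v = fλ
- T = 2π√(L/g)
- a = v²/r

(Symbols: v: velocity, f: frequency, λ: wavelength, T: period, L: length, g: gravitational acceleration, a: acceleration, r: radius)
Dimensionally correct: v = fλ, T = 2π√(L/g), a = v²/r
Dimensionally incorrect: none
Ordered (correct first, then incorrect): v = fλ, T = 2π√(L/g), a = v²/r

- v = fλ: LHS [L T^-1], RHS [L T^-1] → correct ✓
- T = 2π√(L/g): LHS [T], RHS [T] → correct ✓
- a = v²/r: LHS [L T^-2], RHS [L T^-2] → correct ✓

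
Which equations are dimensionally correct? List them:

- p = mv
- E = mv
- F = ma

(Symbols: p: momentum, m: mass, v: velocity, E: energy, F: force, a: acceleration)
Dimensionally correct: p = mv, F = ma
Dimensionally incorrect: E = mv
Ordered (correct first, then incorrect): p = mv, F = ma, E = mv

- p = mv: LHS [L M T^-1], RHS [L M T^-1] → correct ✓
- E = mv: LHS [L^2 M T^-2], RHS [L M T^-1] → incorrect ✗
- F = ma: LHS [L M T^-2], RHS [L M T^-2] → correct ✓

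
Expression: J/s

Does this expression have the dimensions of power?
Yes

The expression J/s has dimensions [L^2 M T^-3], which is exactly power [L^2 M T^-3].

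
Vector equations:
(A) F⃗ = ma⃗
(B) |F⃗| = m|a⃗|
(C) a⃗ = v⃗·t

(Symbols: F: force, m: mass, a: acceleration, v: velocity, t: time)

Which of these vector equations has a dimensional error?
(C) a⃗ = v⃗·t

(A) F⃗ = ma⃗: LHS [L M T^-2], RHS [L M T^-2] ✓ — Force and acceleration are vectors, mass is a scalar
(B) |F⃗| = m|a⃗|: LHS [L M T^-2], RHS [L M T^-2] ✓ — magnitudes of vectors are scalars
(C) a⃗ = v⃗·t: LHS [L T^-2], RHS [L] ✗ — acceleration is velocity per time; should be v⃗/t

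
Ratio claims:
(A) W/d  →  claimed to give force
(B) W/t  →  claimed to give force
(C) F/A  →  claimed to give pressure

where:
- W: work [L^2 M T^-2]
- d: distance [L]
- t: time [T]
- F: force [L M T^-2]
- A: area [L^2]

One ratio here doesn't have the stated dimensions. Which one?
(B) W/t does not give force

(A) W/d: [L M T^-2] = force [L M T^-2] ✓
(B) W/t: [L^2 M T^-3] ≠ force [L M T^-2] ✗
(C) F/A: [L^-1 M T^-2] = pressure [L^-1 M T^-2] ✓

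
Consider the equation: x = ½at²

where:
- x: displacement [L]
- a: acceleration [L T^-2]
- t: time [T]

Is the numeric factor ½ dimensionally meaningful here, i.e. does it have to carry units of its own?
No

x has dimensions [L] and at² already has dimensions [L], so the equation balances without ½ contributing any dimensions. ½ is a pure (dimensionless) number; changing or removing it would not affect dimensional consistency.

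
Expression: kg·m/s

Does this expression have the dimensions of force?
No

The expression kg·m/s has dimensions [L M T^-1], but force has dimensions [L M T^-2].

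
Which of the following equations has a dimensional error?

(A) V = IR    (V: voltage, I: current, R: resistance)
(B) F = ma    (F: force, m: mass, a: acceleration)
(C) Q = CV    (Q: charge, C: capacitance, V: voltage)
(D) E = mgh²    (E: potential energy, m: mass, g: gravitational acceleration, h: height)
(D) E = mgh²

The equation (D) E = mgh² is dimensionally incorrect.

LHS (E): [L^2 M T^-2]
RHS (mgh²): [L^3 M T^-2] ✗

The dimensions do not match. The other three equations balance.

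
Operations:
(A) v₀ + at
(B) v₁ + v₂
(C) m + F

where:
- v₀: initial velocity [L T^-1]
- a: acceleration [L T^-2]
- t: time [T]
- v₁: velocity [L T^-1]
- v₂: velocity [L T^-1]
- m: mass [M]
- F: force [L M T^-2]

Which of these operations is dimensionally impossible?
(C) m + F

(A) v₀ + at: v₀ [L T^-1] and at [L T^-1] — same dimensions ✓
(B) v₁ + v₂: v₁ [L T^-1] and v₂ [L T^-1] — same dimensions ✓
(C) m + F: m [M] and F [L M T^-2] — different dimensions cannot be added/subtracted ✗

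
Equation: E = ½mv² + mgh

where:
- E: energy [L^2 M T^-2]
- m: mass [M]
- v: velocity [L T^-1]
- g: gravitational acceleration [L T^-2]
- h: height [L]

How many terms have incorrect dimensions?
0

LHS E: [L^2 M T^-2]
- ½mv²: [L^2 M T^-2] ✓
- mgh: [L^2 M T^-2] ✓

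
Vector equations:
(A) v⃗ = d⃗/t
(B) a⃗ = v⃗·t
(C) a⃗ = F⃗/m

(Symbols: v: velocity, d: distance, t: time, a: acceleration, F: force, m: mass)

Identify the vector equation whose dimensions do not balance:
(B) a⃗ = v⃗·t

(A) v⃗ = d⃗/t: LHS [L T^-1], RHS [L T^-1] ✓ — displacement (vector) divided by time (scalar)
(B) a⃗ = v⃗·t: LHS [L T^-2], RHS [L] ✗ — acceleration is velocity per time; should be v⃗/t
(C) a⃗ = F⃗/m: LHS [L T^-2], RHS [L T^-2] ✓ — force (vector) divided by mass (scalar)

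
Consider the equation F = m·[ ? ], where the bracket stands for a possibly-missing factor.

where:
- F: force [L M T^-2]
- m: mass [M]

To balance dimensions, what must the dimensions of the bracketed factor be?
[L T^-2] — acceleration (e.g. a)

F has dimensions [L M T^-2]; m has dimensions [M].
The bracketed factor must supply [L M T^-2] / [M] = [L T^-2].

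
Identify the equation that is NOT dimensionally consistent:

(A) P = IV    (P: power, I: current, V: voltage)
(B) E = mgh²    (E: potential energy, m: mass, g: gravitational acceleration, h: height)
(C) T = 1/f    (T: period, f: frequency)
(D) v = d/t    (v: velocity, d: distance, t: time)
(B) E = mgh²

The equation (B) E = mgh² is dimensionally incorrect.

LHS (E): [L^2 M T^-2]
RHS (mgh²): [L^3 M T^-2] ✗

The dimensions do not match. The other three equations balance.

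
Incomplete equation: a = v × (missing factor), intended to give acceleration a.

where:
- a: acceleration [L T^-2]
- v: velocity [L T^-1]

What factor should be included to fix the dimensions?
1/t (inverse time), dimensions [T^-1]

a has dimensions [L T^-2] and v has dimensions [L T^-1].
The missing factor must have dimensions [L T^-2] / [L T^-1] = [T^-1], i.e. inverse time (1/t).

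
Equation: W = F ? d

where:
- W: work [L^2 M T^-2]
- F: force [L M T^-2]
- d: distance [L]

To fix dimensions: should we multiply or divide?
multiplication (×): W = F × d

W [L^2 M T^-2]; F [L M T^-2]; d [L].
F × d → [L^2 M T^-2] ✓
F ÷ d → [M T^-2] ✗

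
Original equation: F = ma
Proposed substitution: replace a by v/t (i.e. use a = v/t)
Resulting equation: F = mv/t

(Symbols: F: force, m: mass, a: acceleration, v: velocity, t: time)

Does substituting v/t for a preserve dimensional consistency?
Yes

[a] = [L T^-2] and [v/t] = [L T^-2]. These match, so the substitution replaces a quantity by one of the same dimensions and the result F = mv/t has LHS [L M T^-2] vs RHS [L M T^-2] — still consistent.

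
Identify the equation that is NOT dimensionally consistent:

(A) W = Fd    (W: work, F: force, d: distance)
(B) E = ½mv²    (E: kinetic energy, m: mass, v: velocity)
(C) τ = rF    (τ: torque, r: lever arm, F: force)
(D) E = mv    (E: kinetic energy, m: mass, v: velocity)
(D) E = mv

The equation (D) E = mv is dimensionally incorrect.

LHS (E): [L^2 M T^-2]
RHS (mv): [L M T^-1] ✗

The dimensions do not match. The other three equations balance.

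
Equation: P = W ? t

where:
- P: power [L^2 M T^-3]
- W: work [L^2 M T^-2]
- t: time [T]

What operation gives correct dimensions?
division (÷): P = W ÷ t

P [L^2 M T^-3]; W [L^2 M T^-2]; t [T].
W × t → [L^2 M T^-1] ✗
W ÷ t → [L^2 M T^-3] ✓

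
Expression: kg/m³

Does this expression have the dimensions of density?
Yes

The expression kg/m³ has dimensions [L^-3 M], which is exactly density [L^-3 M].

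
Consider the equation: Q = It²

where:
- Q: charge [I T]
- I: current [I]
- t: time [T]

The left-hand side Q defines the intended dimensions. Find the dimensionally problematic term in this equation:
The right-hand side term It²

Q has dimensions [I T], but It² has dimensions [I T^2], so the term It² is dimensionally wrong for Q.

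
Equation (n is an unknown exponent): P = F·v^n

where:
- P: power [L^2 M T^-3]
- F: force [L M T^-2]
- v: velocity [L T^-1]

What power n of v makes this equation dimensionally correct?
n = 1

P has dimensions [L^2 M T^-3]; v has dimensions [L T^-1].
The rest of the RHS has dimensions [L M T^-2], so v^n must supply [L T^-1].
With n = 1: F·v^1 has dimensions [L^2 M T^-3], matching the LHS ✓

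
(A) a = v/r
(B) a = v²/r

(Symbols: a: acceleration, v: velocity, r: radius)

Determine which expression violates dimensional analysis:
(A)

(A) a = v/r: LHS [L T^-2], RHS [T^-1] ✗
(B) a = v²/r: LHS [L T^-2], RHS [L T^-2] ✓

Expression (A) a = v/r is dimensionally incorrect.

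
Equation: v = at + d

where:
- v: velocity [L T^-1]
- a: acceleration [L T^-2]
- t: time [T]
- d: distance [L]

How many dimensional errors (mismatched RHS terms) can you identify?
1

LHS v: [L T^-1]
- at: [L T^-1] ✓
- d: [L] ✗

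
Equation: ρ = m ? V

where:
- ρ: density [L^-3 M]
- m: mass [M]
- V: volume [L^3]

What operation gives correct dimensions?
division (÷): ρ = m ÷ V

ρ [L^-3 M]; m [M]; V [L^3].
m × V → [L^3 M] ✗
m ÷ V → [L^-3 M] ✓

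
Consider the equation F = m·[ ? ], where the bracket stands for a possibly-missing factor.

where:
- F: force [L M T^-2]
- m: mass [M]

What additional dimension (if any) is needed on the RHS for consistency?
[L T^-2] — acceleration (e.g. a)

F has dimensions [L M T^-2]; m has dimensions [M].
The bracketed factor must supply [L M T^-2] / [M] = [L T^-2].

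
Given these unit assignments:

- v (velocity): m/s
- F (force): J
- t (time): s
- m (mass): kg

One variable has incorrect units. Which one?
F

The variable F (force) should have units N, not J.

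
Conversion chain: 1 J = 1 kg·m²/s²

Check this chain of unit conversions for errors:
The chain is correct (no errors).

Correct: Joule is defined as kg·m²/s²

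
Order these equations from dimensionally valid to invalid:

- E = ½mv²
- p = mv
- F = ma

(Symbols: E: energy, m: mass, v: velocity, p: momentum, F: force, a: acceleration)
Dimensionally correct: E = ½mv², p = mv, F = ma
Dimensionally incorrect: none
Ordered (correct first, then incorrect): E = ½mv², p = mv, F = ma

- E = ½mv²: LHS [L^2 M T^-2], RHS [L^2 M T^-2] → correct ✓
- p = mv: LHS [L M T^-1], RHS [L M T^-1] → correct ✓
- F = ma: LHS [L M T^-2], RHS [L M T^-2] → correct ✓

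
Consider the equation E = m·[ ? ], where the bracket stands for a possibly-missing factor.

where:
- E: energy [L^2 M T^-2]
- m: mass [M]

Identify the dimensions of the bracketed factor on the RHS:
[L^2 T^-2] — velocity squared (e.g. v²)

E has dimensions [L^2 M T^-2]; m has dimensions [M].
The bracketed factor must supply [L^2 M T^-2] / [M] = [L^2 T^-2].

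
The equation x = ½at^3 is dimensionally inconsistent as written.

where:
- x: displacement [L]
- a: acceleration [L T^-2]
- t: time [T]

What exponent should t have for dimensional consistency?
The exponent of t should be 2: x = ½at^2

The LHS x has dimensions [L]; t has dimensions [T].
As written, the RHS ½at^3 (exponent 3 on t) has dimensions [L T], which does not match.
With exponent 2, the RHS ½at^2 has dimensions [L], matching the LHS.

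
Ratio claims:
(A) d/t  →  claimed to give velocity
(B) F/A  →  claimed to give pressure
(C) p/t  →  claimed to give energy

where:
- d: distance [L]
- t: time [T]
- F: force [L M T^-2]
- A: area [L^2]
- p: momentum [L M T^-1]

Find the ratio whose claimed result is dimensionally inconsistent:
(C) p/t does not give energy

(A) d/t: [L T^-1] = velocity [L T^-1] ✓
(B) F/A: [L^-1 M T^-2] = pressure [L^-1 M T^-2] ✓
(C) p/t: [L M T^-2] ≠ energy [L^2 M T^-2] ✗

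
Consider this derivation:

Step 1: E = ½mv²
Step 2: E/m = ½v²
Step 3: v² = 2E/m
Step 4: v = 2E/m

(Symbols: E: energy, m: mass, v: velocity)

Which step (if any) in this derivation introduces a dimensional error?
Step 4

Step 1: E = ½mv² → LHS [L^2 M T^-2], RHS [L^2 M T^-2] ✓
Step 2: E/m = ½v² → LHS [L^2 T^-2], RHS [L^2 T^-2] ✓
Step 3: v² = 2E/m → LHS [L^2 T^-2], RHS [L^2 T^-2] ✓
Step 4: v = 2E/m → LHS [L T^-1], RHS [L^2 T^-2] ✗

The first dimensional inconsistency appears in step 4: v = 2E/m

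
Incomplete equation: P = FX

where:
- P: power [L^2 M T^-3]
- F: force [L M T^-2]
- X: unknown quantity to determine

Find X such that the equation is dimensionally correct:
X = v (velocity), dimensions [L T^-1]

P has dimensions [L^2 M T^-3]; the rest of the RHS (F) has dimensions [L M T^-2].
So X must have dimensions [L T^-1] — X = v (velocity).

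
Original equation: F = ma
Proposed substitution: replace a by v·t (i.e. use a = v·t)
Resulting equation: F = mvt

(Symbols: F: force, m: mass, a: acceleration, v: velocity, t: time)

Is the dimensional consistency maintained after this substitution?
No

[a] = [L T^-2] and [v·t] = [L]. These differ, so the substitution replaces a quantity by one of different dimensions and the result F = mvt has LHS [L M T^-2] vs RHS [L M] — inconsistent.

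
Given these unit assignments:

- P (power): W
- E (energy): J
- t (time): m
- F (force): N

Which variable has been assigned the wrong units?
t

The variable t (time) should have units s, not m.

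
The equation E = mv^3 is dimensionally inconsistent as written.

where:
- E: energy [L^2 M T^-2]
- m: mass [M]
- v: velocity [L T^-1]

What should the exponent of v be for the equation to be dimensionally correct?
The exponent of v should be 2: E = mv^2

The LHS E has dimensions [L^2 M T^-2]; v has dimensions [L T^-1].
As written, the RHS mv^3 (exponent 3 on v) has dimensions [L^3 M T^-3], which does not match.
With exponent 2, the RHS mv^2 has dimensions [L^2 M T^-2], matching the LHS.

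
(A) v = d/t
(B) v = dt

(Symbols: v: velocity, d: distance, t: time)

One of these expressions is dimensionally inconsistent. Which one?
(B)

(A) v = d/t: LHS [L T^-1], RHS [L T^-1] ✓
(B) v = dt: LHS [L T^-1], RHS [L T] ✗

Expression (B) v = dt is dimensionally incorrect.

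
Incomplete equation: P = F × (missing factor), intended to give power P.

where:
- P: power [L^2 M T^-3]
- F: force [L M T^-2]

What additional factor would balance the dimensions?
v (velocity), dimensions [L T^-1]

P has dimensions [L^2 M T^-3] and F has dimensions [L M T^-2].
The missing factor must have dimensions [L^2 M T^-3] / [L M T^-2] = [L T^-1], i.e. velocity (v).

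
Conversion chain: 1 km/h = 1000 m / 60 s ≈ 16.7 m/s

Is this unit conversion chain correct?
The chain is incorrect (it contains an error).

Incorrect: 1 h = 3600 s, not 60 s (1 km/h ≈ 0.278 m/s)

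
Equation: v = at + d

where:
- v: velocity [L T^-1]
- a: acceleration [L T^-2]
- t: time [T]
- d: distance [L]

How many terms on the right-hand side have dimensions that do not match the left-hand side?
1

LHS v: [L T^-1]
- at: [L T^-1] ✓
- d: [L] ✗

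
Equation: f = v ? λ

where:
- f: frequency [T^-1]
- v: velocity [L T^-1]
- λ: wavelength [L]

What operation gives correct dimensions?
division (÷): f = v ÷ λ

f [T^-1]; v [L T^-1]; λ [L].
v × λ → [L^2 T^-1] ✗
v ÷ λ → [T^-1] ✓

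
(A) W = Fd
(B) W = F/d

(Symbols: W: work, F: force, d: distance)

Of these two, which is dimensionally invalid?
(B)

(A) W = Fd: LHS [L^2 M T^-2], RHS [L^2 M T^-2] ✓
(B) W = F/d: LHS [L^2 M T^-2], RHS [M T^-2] ✗

Expression (B) W = F/d is dimensionally incorrect.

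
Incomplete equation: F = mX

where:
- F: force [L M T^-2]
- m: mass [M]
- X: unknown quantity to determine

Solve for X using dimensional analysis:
X = a (acceleration), dimensions [L T^-2]

F has dimensions [L M T^-2]; the rest of the RHS (m) has dimensions [M].
So X must have dimensions [L T^-2] — X = a (acceleration).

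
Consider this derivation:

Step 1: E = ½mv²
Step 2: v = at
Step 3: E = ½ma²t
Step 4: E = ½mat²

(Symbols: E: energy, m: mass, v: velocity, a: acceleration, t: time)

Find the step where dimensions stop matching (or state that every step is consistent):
Step 3

Step 1: E = ½mv² → LHS [L^2 M T^-2], RHS [L^2 M T^-2] ✓
Step 2: v = at → LHS [L T^-1], RHS [L T^-1] ✓
Step 3: E = ½ma²t → LHS [L^2 M T^-2], RHS [L^2 M T^-3] ✗

The first dimensional inconsistency appears in step 3: E = ½ma²t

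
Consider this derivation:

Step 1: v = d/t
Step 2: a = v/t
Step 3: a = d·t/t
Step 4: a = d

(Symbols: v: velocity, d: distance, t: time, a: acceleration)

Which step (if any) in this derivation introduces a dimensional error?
Step 3

Step 1: v = d/t → LHS [L T^-1], RHS [L T^-1] ✓
Step 2: a = v/t → LHS [L T^-2], RHS [L T^-2] ✓
Step 3: a = d·t/t → LHS [L T^-2], RHS [L] ✗

The first dimensional inconsistency appears in step 3: a = d·t/t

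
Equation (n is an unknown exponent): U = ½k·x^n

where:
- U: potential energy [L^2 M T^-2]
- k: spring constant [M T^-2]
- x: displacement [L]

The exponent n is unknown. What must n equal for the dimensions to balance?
n = 2

U has dimensions [L^2 M T^-2]; x has dimensions [L].
The rest of the RHS has dimensions [M T^-2], so x^n must supply [L^2].
With n = 2: ½k·x^2 has dimensions [L^2 M T^-2], matching the LHS ✓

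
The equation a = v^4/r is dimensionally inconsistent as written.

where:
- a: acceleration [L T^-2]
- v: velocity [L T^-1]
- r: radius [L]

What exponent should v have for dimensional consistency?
The exponent of v should be 2: a = v^2/r

The LHS a has dimensions [L T^-2]; v has dimensions [L T^-1].
As written, the RHS v^4/r (exponent 4 on v) has dimensions [L^3 T^-4], which does not match.
With exponent 2, the RHS v^2/r has dimensions [L T^-2], matching the LHS.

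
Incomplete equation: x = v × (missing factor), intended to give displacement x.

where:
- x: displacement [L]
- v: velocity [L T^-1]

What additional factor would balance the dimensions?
t (time), dimensions [T]

x has dimensions [L] and v has dimensions [L T^-1].
The missing factor must have dimensions [L] / [L T^-1] = [T], i.e. time (t).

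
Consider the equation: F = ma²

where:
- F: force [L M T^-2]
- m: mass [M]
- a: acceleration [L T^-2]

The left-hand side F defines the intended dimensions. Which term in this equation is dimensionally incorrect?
The right-hand side term ma²

F has dimensions [L M T^-2], but ma² has dimensions [L^2 M T^-4], so the term ma² is dimensionally wrong for F.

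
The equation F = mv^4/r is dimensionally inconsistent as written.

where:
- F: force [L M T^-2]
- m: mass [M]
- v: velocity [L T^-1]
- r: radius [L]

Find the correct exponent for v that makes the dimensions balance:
The exponent of v should be 2: F = mv^2/r

The LHS F has dimensions [L M T^-2]; v has dimensions [L T^-1].
As written, the RHS mv^4/r (exponent 4 on v) has dimensions [L^3 M T^-4], which does not match.
With exponent 2, the RHS mv^2/r has dimensions [L M T^-2], matching the LHS.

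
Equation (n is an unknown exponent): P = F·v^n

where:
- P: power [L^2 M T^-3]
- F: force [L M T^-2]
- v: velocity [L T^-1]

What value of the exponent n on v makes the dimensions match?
n = 1

P has dimensions [L^2 M T^-3]; v has dimensions [L T^-1].
The rest of the RHS has dimensions [L M T^-2], so v^n must supply [L T^-1].
With n = 1: F·v^1 has dimensions [L^2 M T^-3], matching the LHS ✓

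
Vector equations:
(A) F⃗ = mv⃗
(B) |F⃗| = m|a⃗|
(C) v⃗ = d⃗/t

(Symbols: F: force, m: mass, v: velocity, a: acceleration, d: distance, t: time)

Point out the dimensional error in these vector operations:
(A) F⃗ = mv⃗

(A) F⃗ = mv⃗: LHS [L M T^-2], RHS [L M T^-1] ✗ — mass times velocity is momentum, not force; should be ma⃗
(B) |F⃗| = m|a⃗|: LHS [L M T^-2], RHS [L M T^-2] ✓ — magnitudes of vectors are scalars
(C) v⃗ = d⃗/t: LHS [L T^-1], RHS [L T^-1] ✓ — displacement (vector) divided by time (scalar)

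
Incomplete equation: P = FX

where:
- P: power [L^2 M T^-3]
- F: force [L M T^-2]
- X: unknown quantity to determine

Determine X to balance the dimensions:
X = v (velocity), dimensions [L T^-1]

P has dimensions [L^2 M T^-3]; the rest of the RHS (F) has dimensions [L M T^-2].
So X must have dimensions [L T^-1] — X = v (velocity).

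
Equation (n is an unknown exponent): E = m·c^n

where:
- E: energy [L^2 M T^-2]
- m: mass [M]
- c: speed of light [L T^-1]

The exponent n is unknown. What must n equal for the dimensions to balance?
n = 2

E has dimensions [L^2 M T^-2]; c has dimensions [L T^-1].
The rest of the RHS has dimensions [M], so c^n must supply [L^2 T^-2].
With n = 2: m·c^2 has dimensions [L^2 M T^-2], matching the LHS ✓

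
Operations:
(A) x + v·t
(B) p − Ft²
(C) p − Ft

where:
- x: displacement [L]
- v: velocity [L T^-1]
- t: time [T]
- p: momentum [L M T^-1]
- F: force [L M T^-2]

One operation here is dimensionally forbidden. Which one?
(B) p − Ft²

(A) x + v·t: x [L] and v·t [L] — same dimensions ✓
(B) p − Ft²: p [L M T^-1] and Ft² [L M] — different dimensions cannot be added/subtracted ✗
(C) p − Ft: p [L M T^-1] and Ft [L M T^-1] — same dimensions ✓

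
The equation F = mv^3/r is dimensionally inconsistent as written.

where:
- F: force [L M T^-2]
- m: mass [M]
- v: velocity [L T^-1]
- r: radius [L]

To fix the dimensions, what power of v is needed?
The exponent of v should be 2: F = mv^2/r

The LHS F has dimensions [L M T^-2]; v has dimensions [L T^-1].
As written, the RHS mv^3/r (exponent 3 on v) has dimensions [L^2 M T^-3], which does not match.
With exponent 2, the RHS mv^2/r has dimensions [L M T^-2], matching the LHS.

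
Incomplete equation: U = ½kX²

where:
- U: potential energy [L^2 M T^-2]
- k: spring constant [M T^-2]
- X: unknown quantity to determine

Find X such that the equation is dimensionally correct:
X = x (displacement), dimensions [L]

U has dimensions [L^2 M T^-2]; the rest of the RHS (½k) has dimensions [M T^-2].
So X² must have dimensions [L^2], i.e. X has dimensions [L] — X = x (displacement).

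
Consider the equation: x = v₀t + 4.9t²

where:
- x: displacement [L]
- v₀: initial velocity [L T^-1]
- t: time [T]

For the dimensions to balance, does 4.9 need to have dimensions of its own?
Yes

x has dimensions [L], while t² alone has dimensions [T^2]. For the equation to balance, the factor 4.9 must carry dimensions [L T^-2] — it is a dimensional constant (a numerical value of a physical quantity with its units suppressed), not a pure number.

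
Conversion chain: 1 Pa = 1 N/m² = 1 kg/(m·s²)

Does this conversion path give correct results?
The chain is correct (no errors).

Correct: Pascal is Newton per square meter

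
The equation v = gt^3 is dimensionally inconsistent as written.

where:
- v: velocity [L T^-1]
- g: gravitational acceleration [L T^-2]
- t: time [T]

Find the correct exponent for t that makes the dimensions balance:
The exponent of t should be 1: v = gt

The LHS v has dimensions [L T^-1]; t has dimensions [T].
As written, the RHS gt^3 (exponent 3 on t) has dimensions [L T], which does not match.
With exponent 1, the RHS gt has dimensions [L T^-1], matching the LHS.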